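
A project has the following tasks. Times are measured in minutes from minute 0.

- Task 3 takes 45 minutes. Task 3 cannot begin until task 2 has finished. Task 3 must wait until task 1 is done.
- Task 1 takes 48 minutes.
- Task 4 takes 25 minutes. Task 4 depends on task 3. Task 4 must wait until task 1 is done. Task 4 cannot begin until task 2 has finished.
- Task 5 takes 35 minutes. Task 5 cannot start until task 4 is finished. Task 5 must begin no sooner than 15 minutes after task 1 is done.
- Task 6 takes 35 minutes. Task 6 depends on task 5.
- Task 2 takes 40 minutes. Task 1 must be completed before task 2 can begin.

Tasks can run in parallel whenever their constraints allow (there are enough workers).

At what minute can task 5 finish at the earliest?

193

Task 1 has no prerequisites, so it starts at minute 0 and finishes at minute 48.
After task 1 (finishes minute 48), task 2 can start at minute 48 and finishes at minute 88.
Task 3 needs all of task 2 (finishes minute 88); task 1 (finishes minute 48). That puts its earliest start at minute 88; it finishes at 88 + 45 = minute 133.
Task 4 cannot start until task 3 (finishes minute 133); task 1 (finishes minute 48); task 2 (finishes minute 88). The controlling bound is minute 133, so task 4 finishes at 133 + 25 = minute 158.
Task 5 cannot start until task 4 (finishes minute 158); task 1 (finishes minute 48, plus 15-minute gap → minute 63). The controlling bound is minute 158, so task 5 finishes at 158 + 35 = minute 193.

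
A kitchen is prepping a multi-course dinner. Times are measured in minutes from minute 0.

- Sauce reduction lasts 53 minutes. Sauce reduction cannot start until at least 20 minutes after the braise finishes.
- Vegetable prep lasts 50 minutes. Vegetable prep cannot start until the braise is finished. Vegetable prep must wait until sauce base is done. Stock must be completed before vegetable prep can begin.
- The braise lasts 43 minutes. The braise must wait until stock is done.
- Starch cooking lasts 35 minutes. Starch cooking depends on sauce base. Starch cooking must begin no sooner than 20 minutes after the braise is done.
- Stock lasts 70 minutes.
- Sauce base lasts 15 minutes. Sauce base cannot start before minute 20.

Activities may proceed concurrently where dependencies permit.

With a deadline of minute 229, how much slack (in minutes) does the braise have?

43

Stock can start immediately at minute 0; it finishes at minute 70.
The braise waits on stock (finishes minute 70), so it starts at minute 70 and finishes at 70 + 43 = minute 113.

Working backward from the deadline:
Vegetable prep has no dependents, so it just needs to finish by minute 229. Starting by 229 − 50 = minute 179 achieves that.
Sauce reduction must finish by minute 229; it takes 53 minutes, so it must start by 229 − 53 = minute 176.
Nothing follows starch cooking; the deadline of minute 229 is its only limit. It must start by 229 − 35 = minute 194.
The braise feeds vegetable prep (must start by minute 179); sauce reduction (must start by minute 176, minus 20-minute gap → minute 156); starch cooking (must start by minute 194, minus 20-minute gap → minute 174). Taking the minimum, the braise must finish by minute 156 and start by 156 − 43 = minute 113.
So the braise can start as early as minute 70 and as late as minute 113, giving 113 − 70 = 43 minutes of slack.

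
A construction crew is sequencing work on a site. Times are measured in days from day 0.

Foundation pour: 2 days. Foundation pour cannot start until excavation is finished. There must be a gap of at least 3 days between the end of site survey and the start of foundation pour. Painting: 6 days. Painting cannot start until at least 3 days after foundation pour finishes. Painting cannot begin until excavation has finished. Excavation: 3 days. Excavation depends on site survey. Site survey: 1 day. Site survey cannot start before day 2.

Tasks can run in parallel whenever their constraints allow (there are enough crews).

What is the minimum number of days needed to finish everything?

17

Site survey waits on its own release at day 2, so it starts at day 2 and finishes at 2 + 1 = day 3.
Excavation cannot begin until site survey (finishes day 3). It runs from day 3 to 3 + 3 = day 6.
For foundation pour: excavation (finishes day 6); site survey (finishes day 3, plus 3-day gap → day 6). Taking the maximum gives a start of day 6, and it finishes at 6 + 2 = day 8.
For painting: foundation pour (finishes day 8, plus 3-day gap → day 11); excavation (finishes day 6). Taking the maximum gives a start of day 11, and it finishes at 11 + 6 = day 17.
All tasks are finished once the last one completes. Finish times: Site survey at 3, Excavation at 6, Foundation pour at 8, Painting at 17. The latest is day 17.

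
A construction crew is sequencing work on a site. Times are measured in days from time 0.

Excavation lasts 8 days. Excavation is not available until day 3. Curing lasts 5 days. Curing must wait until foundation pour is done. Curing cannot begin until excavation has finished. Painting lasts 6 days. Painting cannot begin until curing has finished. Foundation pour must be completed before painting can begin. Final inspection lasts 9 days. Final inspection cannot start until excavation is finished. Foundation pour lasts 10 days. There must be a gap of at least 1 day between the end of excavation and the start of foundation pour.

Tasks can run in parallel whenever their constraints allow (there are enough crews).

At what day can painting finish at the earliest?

33

Excavation waits on its own release at day 3, so it starts at day 3 and finishes at 3 + 8 = day 11.
Foundation pour waits on excavation (finishes day 11, plus 1-day gap → day 12), so it starts at day 12 and finishes at 12 + 10 = day 22.
Curing cannot start until foundation pour (finishes day 22); excavation (finishes day 11). The controlling bound is day 22, so curing finishes at 22 + 5 = day 27.
Painting has to wait for curing (finishes day 27); foundation pour (finishes day 22). The latest of these is day 27, so painting runs day 27 to 27 + 6 = day 33.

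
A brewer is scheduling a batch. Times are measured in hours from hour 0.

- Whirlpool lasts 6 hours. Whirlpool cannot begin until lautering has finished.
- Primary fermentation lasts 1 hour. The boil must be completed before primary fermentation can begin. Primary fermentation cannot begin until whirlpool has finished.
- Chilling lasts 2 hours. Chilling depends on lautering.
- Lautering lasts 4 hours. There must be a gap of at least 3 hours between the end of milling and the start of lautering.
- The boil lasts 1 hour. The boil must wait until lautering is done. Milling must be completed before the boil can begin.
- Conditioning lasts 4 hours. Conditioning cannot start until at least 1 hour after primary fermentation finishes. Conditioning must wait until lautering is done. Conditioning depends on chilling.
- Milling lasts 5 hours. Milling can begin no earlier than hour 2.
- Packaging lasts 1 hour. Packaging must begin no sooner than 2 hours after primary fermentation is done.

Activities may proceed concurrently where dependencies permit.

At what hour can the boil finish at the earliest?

15

Milling waits on its own release at hour 2, so it starts at hour 2 and finishes at 2 + 5 = hour 7.
Lautering cannot begin until milling (finishes hour 7, plus 3-hour gap → hour 10). It runs from hour 10 to 10 + 4 = hour 14.
For the boil: lautering (finishes hour 14); milling (finishes hour 7). Taking the maximum gives a start of hour 14, and it finishes at 14 + 1 = hour 15.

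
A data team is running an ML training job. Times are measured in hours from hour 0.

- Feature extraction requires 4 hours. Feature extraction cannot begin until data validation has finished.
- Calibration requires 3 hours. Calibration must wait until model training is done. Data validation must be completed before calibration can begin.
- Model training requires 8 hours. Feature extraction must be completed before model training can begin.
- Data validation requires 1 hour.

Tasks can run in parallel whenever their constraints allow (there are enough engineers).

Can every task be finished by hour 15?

No

Nothing blocks data validation, so it runs from hour 0 to hour 1.
Feature extraction waits on data validation (finishes hour 1), so it starts at hour 1 and finishes at 1 + 4 = hour 5.
After feature extraction (finishes hour 5), model training can start at hour 5 and finishes at hour 13.
Calibration needs all of model training (finishes hour 13); data validation (finishes hour 1). That puts its earliest start at hour 13; it finishes at 13 + 3 = hour 16.
The earliest everything can be done is hour 16, which is after the deadline of 15, so it is not possible.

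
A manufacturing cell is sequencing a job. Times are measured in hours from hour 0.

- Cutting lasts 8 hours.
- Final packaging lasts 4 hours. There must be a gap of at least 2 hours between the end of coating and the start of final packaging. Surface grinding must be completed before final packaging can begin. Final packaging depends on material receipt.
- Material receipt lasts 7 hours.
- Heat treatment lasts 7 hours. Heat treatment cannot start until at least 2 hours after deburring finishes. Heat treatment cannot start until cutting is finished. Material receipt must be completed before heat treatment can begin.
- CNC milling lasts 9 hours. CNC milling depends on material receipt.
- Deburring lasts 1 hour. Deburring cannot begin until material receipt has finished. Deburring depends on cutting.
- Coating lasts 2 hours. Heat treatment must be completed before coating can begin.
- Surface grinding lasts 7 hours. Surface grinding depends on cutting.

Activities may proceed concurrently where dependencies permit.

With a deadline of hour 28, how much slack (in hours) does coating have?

Nothing blocks cutting, so it runs from hour 0 to hour 8.
Material receipt has no prerequisites, so it starts at hour 0 and finishes at hour 7.
Deburring needs all of material receipt (finishes hour 7); cutting (finishes hour 8). That puts its earliest start at hour 8; it finishes at 8 + 1 = hour 9.
Heat treatment has to wait for deburring (finishes hour 9, plus 2-hour gap → hour 11); cutting (finishes hour 8); material receipt (finishes hour 7). The latest of these is hour 11, so heat treatment runs hour 11 to 11 + 7 = hour 18.
Coating cannot begin until heat treatment (finishes hour 18). It runs from hour 18 to 18 + 2 = hour 20.

Working backward from the deadline:
Nothing follows final packaging; the deadline of hour 28 is its only limit. It must start by 28 − 4 = hour 24.
Coating must finish before final packaging (must start by hour 24, minus 2-hour gap → hour 22). With a 2-hour duration, coating must start by 22 − 2 = hour 20.
So coating can start as early as hour 18 and as late as hour 20, giving 20 − 18 = 2 hours of slack.

2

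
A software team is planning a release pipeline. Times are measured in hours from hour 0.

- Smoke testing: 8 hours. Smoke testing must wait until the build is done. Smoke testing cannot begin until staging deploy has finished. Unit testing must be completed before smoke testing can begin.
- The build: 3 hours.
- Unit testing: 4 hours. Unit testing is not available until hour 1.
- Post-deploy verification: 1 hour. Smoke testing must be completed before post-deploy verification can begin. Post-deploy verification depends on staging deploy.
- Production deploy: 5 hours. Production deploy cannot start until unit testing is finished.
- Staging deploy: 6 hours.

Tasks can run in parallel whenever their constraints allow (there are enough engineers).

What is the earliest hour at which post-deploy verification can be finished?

Staging deploy can start immediately at hour 0; it finishes at hour 6.
Unit testing cannot begin until its own release at hour 1. It runs from hour 1 to 1 + 4 = hour 5.
The build has no prerequisites, so it starts at hour 0 and finishes at hour 3.
For smoke testing: the build (finishes hour 3); staging deploy (finishes hour 6); unit testing (finishes hour 5). Taking the maximum gives a start of hour 6, and it finishes at 6 + 8 = hour 14.
Post-deploy verification cannot start until smoke testing (finishes hour 14); staging deploy (finishes hour 6). The controlling bound is hour 14, so post-deploy verification finishes at 14 + 1 = hour 15.

15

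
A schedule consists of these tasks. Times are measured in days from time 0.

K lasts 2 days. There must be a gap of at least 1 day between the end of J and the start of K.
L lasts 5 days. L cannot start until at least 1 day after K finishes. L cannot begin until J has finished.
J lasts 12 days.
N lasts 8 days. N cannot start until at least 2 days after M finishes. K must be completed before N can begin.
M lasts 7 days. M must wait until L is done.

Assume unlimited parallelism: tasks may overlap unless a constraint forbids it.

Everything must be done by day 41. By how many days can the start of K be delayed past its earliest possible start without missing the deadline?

3

J can start immediately at day 0; it finishes at day 12.
After J (finishes day 12, plus 1-day gap → day 13), K can start at day 13 and finishes at day 15.

Working backward from the deadline:
Nothing follows N; the deadline of day 41 is its only limit. It must start by 41 − 8 = day 33.
Since N (must start by day 33, minus 2-day gap → day 31) depends on it, M must finish by day 31. Backing off its 7-day duration gives a latest start of day 24.
L feeds into M (must start by day 24); so L must finish by day 24 and therefore start by day 19.
For K: L (must start by day 19, minus 1-day gap → day 18); N (must start by day 33). The most restrictive is day 18; with a 2-day duration, K must start by day 16.
So K can start as early as day 13 and as late as day 16, giving 16 − 13 = 3 days of slack.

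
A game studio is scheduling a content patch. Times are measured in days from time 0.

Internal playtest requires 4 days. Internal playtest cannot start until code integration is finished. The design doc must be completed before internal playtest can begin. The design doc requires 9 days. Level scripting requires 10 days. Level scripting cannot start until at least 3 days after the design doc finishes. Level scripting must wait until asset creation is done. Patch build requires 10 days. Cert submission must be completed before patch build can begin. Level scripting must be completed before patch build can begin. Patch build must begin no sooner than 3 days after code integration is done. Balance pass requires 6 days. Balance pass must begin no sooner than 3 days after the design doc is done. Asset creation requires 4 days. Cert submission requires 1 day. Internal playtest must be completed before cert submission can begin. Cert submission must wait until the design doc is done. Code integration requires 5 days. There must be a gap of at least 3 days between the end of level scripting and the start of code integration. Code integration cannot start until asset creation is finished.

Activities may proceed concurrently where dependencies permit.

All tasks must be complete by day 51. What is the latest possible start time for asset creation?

14

Nothing follows patch build; the deadline of day 51 is its only limit. It must start by 51 − 10 = day 41.
Cert submission feeds into patch build (must start by day 41); so cert submission must finish by day 41 and therefore start by day 40.
Internal playtest must finish before cert submission (must start by day 40). With a 4-day duration, internal playtest must start by 40 − 4 = day 36.
For code integration: internal playtest (must start by day 36); patch build (must start by day 41, minus 3-day gap → day 38). The most restrictive is day 36; with a 5-day duration, code integration must start by day 31.
For level scripting: code integration (must start by day 31, minus 3-day gap → day 28); patch build (must start by day 41). The most restrictive is day 28; with a 10-day duration, level scripting must start by day 18.
Asset creation feeds level scripting (must start by day 18); code integration (must start by day 31). Taking the minimum, asset creation must finish by day 18 and start by 18 − 4 = day 14.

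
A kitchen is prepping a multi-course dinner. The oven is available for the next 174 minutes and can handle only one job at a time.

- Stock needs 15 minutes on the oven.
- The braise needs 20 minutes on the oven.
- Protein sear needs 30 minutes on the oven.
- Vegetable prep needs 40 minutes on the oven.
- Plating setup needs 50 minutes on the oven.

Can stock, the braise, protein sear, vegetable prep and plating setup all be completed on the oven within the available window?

Running back to back, the jobs need 15 + 20 + 30 + 40 + 50 = 155 minutes on the oven.
Since 155 ≤ 174, they fit within the window.

Yes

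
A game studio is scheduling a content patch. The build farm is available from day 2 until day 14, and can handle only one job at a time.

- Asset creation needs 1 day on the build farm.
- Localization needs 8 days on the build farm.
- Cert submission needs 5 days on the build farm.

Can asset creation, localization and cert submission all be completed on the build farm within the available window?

No

The build farm window is 14 − 2 = 12 days.
Running back to back, the jobs need 1 + 8 + 5 = 14 days on the build farm.
Since 14 > 12, they cannot all fit.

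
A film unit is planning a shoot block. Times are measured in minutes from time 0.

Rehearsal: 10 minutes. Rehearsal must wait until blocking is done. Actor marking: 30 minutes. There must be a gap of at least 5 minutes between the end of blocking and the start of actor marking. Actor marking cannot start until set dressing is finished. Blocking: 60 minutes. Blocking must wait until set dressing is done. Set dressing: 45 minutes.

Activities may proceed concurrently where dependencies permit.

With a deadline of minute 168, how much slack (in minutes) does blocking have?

Set dressing has no prerequisites, so it starts at minute 0 and finishes at minute 45.
Blocking cannot begin until set dressing (finishes minute 45). It runs from minute 45 to 45 + 60 = minute 105.

Working backward from the deadline:
To finish by minute 168, actor marking (duration 30) must start no later than minute 138.
To finish by minute 168, rehearsal (duration 10) must start no later than minute 158.
Blocking feeds actor marking (must start by minute 138, minus 5-minute gap → minute 133); rehearsal (must start by minute 158). Taking the minimum, blocking must finish by minute 133 and start by 133 − 60 = minute 73.
So blocking can start as early as minute 45 and as late as minute 73, giving 73 − 45 = 28 minutes of slack.

28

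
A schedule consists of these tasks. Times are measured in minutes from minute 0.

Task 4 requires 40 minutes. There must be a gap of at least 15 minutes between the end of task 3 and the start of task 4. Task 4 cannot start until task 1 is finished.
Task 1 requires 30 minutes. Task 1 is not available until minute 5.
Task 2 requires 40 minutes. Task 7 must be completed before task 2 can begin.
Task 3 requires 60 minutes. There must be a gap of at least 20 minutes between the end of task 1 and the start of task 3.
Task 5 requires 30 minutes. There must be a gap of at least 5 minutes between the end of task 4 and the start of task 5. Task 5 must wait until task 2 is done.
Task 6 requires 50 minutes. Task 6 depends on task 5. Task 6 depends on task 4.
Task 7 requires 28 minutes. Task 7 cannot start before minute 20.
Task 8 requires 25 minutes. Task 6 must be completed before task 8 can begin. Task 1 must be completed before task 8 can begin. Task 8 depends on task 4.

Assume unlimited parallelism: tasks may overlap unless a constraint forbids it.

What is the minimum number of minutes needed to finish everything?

Task 7 cannot begin until its own release at minute 20. It runs from minute 20 to 20 + 28 = minute 48.
Task 2 waits on task 7 (finishes minute 48), so it starts at minute 48 and finishes at 48 + 40 = minute 88.
Task 1 waits on its own release at minute 5, so it starts at minute 5 and finishes at 5 + 30 = minute 35.
Task 3 cannot begin until task 1 (finishes minute 35, plus 20-minute gap → minute 55). It runs from minute 55 to 55 + 60 = minute 115.
Task 4 cannot start until task 3 (finishes minute 115, plus 15-minute gap → minute 130); task 1 (finishes minute 35). The controlling bound is minute 130, so task 4 finishes at 130 + 40 = minute 170.
For task 5: task 4 (finishes minute 170, plus 5-minute gap → minute 175); task 2 (finishes minute 88). Taking the maximum gives a start of minute 175, and it finishes at 175 + 30 = minute 205.
For task 6: task 5 (finishes minute 205); task 4 (finishes minute 170). Taking the maximum gives a start of minute 205, and it finishes at 205 + 50 = minute 255.
Task 8 needs all of task 6 (finishes minute 255); task 1 (finishes minute 35); task 4 (finishes minute 170). That puts its earliest start at minute 255; it finishes at 255 + 25 = minute 280.
All tasks are finished once the last one completes. Finish times: Task 1 at 35, Task 2 at 88, Task 3 at 115, Task 4 at 170, Task 5 at 205, Task 6 at 255, Task 7 at 48, Task 8 at 280. The latest is minute 280.

280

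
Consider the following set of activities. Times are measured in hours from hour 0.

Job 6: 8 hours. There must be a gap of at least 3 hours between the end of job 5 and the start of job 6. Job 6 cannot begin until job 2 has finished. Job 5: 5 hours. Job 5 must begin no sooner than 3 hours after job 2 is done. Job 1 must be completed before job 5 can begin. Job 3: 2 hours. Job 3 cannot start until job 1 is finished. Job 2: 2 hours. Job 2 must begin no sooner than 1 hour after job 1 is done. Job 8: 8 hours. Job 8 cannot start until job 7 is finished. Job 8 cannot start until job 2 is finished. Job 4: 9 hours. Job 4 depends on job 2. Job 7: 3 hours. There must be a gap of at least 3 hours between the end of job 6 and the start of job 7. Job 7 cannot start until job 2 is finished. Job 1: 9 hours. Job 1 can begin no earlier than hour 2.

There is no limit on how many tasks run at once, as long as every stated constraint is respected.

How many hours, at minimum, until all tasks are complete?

Job 1 waits on its own release at hour 2, so it starts at hour 2 and finishes at 2 + 9 = hour 11.
Job 3 cannot begin until job 1 (finishes hour 11). It runs from hour 11 to 11 + 2 = hour 13.
Job 2 cannot begin until job 1 (finishes hour 11, plus 1-hour gap → hour 12). It runs from hour 12 to 12 + 2 = hour 14.
Job 5 has to wait for job 2 (finishes hour 14, plus 3-hour gap → hour 17); job 1 (finishes hour 11). The latest of these is hour 17, so job 5 runs hour 17 to 17 + 5 = hour 22.
Job 6 has to wait for job 5 (finishes hour 22, plus 3-hour gap → hour 25); job 2 (finishes hour 14). The latest of these is hour 25, so job 6 runs hour 25 to 25 + 8 = hour 33.
For job 7: job 6 (finishes hour 33, plus 3-hour gap → hour 36); job 2 (finishes hour 14). Taking the maximum gives a start of hour 36, and it finishes at 36 + 3 = hour 39.
For job 8: job 7 (finishes hour 39); job 2 (finishes hour 14). Taking the maximum gives a start of hour 39, and it finishes at 39 + 8 = hour 47.
Job 4 cannot begin until job 2 (finishes hour 14). It runs from hour 14 to 14 + 9 = hour 23.
All tasks are finished once the last one completes. Finish times: Job 1 at 11, Job 2 at 14, Job 3 at 13, Job 4 at 23, Job 5 at 22, Job 6 at 33, Job 7 at 39, Job 8 at 47. The latest is hour 47.

47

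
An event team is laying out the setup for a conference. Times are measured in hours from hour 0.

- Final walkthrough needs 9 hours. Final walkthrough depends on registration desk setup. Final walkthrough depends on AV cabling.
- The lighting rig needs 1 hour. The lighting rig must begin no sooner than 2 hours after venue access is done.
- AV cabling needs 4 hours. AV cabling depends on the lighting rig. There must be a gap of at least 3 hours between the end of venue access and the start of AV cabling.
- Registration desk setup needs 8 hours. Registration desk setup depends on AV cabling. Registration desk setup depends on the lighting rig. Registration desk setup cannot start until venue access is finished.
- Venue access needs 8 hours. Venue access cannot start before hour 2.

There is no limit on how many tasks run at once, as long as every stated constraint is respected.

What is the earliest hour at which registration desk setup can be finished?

After its own release at hour 2, venue access can start at hour 2 and finishes at hour 10.
After venue access (finishes hour 10, plus 2-hour gap → hour 12), the lighting rig can start at hour 12 and finishes at hour 13.
AV cabling cannot start until the lighting rig (finishes hour 13); venue access (finishes hour 10, plus 3-hour gap → hour 13). The controlling bound is hour 13, so AV cabling finishes at 13 + 4 = hour 17.
Registration desk setup cannot start until AV cabling (finishes hour 17); the lighting rig (finishes hour 13); venue access (finishes hour 10). The controlling bound is hour 17, so registration desk setup finishes at 17 + 8 = hour 25.

25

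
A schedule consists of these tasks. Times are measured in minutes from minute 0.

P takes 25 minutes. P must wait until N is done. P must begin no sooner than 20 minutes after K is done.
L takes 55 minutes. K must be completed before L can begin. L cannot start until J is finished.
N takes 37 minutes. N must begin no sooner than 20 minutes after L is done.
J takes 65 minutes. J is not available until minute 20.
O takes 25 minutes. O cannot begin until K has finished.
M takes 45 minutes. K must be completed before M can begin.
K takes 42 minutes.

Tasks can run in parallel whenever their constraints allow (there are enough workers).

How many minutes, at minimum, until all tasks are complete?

222

K can start immediately at minute 0; it finishes at minute 42.
After K (finishes minute 42), O can start at minute 42 and finishes at minute 67.
After K (finishes minute 42), M can start at minute 42 and finishes at minute 87.
J waits on its own release at minute 20, so it starts at minute 20 and finishes at 20 + 65 = minute 85.
L has to wait for K (finishes minute 42); J (finishes minute 85). The latest of these is minute 85, so L runs minute 85 to 85 + 55 = minute 140.
N cannot begin until L (finishes minute 140, plus 20-minute gap → minute 160). It runs from minute 160 to 160 + 37 = minute 197.
P has to wait for N (finishes minute 197); K (finishes minute 42, plus 20-minute gap → minute 62). The latest of these is minute 197, so P runs minute 197 to 197 + 25 = minute 222.
All tasks are finished once the last one completes. Finish times: J at 85, K at 42, L at 140, M at 87, N at 197, O at 67, P at 222. The latest is minute 222.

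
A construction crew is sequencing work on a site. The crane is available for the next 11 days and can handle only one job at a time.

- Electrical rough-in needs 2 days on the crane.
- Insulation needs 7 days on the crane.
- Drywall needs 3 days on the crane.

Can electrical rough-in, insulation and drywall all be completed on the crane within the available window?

Running back to back, the jobs need 2 + 7 + 3 = 12 days on the crane.
Since 12 > 11, they cannot all fit.

No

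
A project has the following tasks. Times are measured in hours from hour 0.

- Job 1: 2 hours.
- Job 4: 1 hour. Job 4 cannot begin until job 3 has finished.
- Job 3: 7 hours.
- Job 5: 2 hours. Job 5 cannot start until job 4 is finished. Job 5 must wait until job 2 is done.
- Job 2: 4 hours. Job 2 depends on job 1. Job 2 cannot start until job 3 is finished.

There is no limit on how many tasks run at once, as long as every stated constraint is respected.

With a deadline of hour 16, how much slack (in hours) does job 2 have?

Job 3 can start immediately at hour 0; it finishes at hour 7.
Job 1 can start immediately at hour 0; it finishes at hour 2.
For job 2: job 1 (finishes hour 2); job 3 (finishes hour 7). Taking the maximum gives a start of hour 7, and it finishes at 7 + 4 = hour 11.

Working backward from the deadline:
Nothing follows job 5; the deadline of hour 16 is its only limit. It must start by 16 − 2 = hour 14.
Job 2 feeds into job 5 (must start by hour 14); so job 2 must finish by hour 14 and therefore start by hour 10.
So job 2 can start as early as hour 7 and as late as hour 10, giving 10 − 7 = 3 hours of slack.

3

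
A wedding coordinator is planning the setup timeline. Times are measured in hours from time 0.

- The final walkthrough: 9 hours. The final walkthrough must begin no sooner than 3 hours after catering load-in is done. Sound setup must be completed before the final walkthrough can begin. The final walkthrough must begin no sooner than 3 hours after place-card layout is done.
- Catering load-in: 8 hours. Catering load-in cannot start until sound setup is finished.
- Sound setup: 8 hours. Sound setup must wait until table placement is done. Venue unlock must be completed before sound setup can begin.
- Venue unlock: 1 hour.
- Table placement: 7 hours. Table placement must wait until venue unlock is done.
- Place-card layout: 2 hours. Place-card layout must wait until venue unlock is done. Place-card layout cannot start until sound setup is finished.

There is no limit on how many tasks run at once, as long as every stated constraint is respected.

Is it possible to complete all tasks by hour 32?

No

Venue unlock can start immediately at hour 0; it finishes at hour 1.
After venue unlock (finishes hour 1), table placement can start at hour 1 and finishes at hour 8.
Sound setup needs all of table placement (finishes hour 8); venue unlock (finishes hour 1). That puts its earliest start at hour 8; it finishes at 8 + 8 = hour 16.
Place-card layout needs all of venue unlock (finishes hour 1); sound setup (finishes hour 16). That puts its earliest start at hour 16; it finishes at 16 + 2 = hour 18.
Catering load-in cannot begin until sound setup (finishes hour 16). It runs from hour 16 to 16 + 8 = hour 24.
The final walkthrough cannot start until catering load-in (finishes hour 24, plus 3-hour gap → hour 27); sound setup (finishes hour 16); place-card layout (finishes hour 18, plus 3-hour gap → hour 21). The controlling bound is hour 27, so the final walkthrough finishes at 27 + 9 = hour 36.
The earliest everything can be done is hour 36, which is after the deadline of 32, so it is not possible.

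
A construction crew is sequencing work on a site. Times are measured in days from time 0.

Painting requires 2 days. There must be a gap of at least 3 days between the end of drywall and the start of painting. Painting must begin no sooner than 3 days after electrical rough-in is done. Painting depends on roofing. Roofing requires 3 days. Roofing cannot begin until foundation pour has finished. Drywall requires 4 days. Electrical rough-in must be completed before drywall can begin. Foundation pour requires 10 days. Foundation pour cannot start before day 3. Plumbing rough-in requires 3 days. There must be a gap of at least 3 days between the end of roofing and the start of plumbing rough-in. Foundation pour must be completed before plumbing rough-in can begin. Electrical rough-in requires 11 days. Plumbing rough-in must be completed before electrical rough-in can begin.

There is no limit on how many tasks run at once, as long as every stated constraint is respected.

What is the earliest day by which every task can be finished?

42

Foundation pour cannot begin until its own release at day 3. It runs from day 3 to 3 + 10 = day 13.
Roofing cannot begin until foundation pour (finishes day 13). It runs from day 13 to 13 + 3 = day 16.
Plumbing rough-in has to wait for roofing (finishes day 16, plus 3-day gap → day 19); foundation pour (finishes day 13). The latest of these is day 19, so plumbing rough-in runs day 19 to 19 + 3 = day 22.
Electrical rough-in cannot begin until plumbing rough-in (finishes day 22). It runs from day 22 to 22 + 11 = day 33.
After electrical rough-in (finishes day 33), drywall can start at day 33 and finishes at day 37.
For painting: drywall (finishes day 37, plus 3-day gap → day 40); electrical rough-in (finishes day 33, plus 3-day gap → day 36); roofing (finishes day 16). Taking the maximum gives a start of day 40, and it finishes at 40 + 2 = day 42.
All tasks are finished once the last one completes. Finish times: Foundation pour at 13, Roofing at 16, Plumbing rough-in at 22, Electrical rough-in at 33, Drywall at 37, Painting at 42. The latest is day 42.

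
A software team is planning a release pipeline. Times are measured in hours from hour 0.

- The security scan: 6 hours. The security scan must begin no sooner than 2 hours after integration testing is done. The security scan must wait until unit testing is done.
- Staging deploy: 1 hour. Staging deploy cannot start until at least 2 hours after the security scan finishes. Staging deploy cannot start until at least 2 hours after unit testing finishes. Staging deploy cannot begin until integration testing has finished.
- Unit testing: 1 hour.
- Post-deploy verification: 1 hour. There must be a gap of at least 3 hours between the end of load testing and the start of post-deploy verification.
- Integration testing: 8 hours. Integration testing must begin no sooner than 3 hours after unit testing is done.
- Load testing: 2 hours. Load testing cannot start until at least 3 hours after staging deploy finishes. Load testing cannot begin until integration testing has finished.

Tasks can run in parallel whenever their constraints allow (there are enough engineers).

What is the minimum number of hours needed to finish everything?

Unit testing has no prerequisites, so it starts at hour 0 and finishes at hour 1.
After unit testing (finishes hour 1, plus 3-hour gap → hour 4), integration testing can start at hour 4 and finishes at hour 12.
For the security scan: integration testing (finishes hour 12, plus 2-hour gap → hour 14); unit testing (finishes hour 1). Taking the maximum gives a start of hour 14, and it finishes at 14 + 6 = hour 20.
Staging deploy needs all of the security scan (finishes hour 20, plus 2-hour gap → hour 22); unit testing (finishes hour 1, plus 2-hour gap → hour 3); integration testing (finishes hour 12). That puts its earliest start at hour 22; it finishes at 22 + 1 = hour 23.
Load testing has to wait for staging deploy (finishes hour 23, plus 3-hour gap → hour 26); integration testing (finishes hour 12). The latest of these is hour 26, so load testing runs hour 26 to 26 + 2 = hour 28.
Post-deploy verification cannot begin until load testing (finishes hour 28, plus 3-hour gap → hour 31). It runs from hour 31 to 31 + 1 = hour 32.
All tasks are finished once the last one completes. Finish times: Unit testing at 1, Integration testing at 12, The security scan at 20, Staging deploy at 23, Load testing at 28, Post-deploy verification at 32. The latest is hour 32.

32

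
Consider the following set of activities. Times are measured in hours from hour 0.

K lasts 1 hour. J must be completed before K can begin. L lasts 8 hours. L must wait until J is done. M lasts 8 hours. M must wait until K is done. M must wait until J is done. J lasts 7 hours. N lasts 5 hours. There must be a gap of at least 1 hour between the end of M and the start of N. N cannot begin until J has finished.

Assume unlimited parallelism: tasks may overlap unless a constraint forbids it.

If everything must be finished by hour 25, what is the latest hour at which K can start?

Nothing follows N; the deadline of hour 25 is its only limit. It must start by 25 − 5 = hour 20.
M must finish before N (must start by hour 20, minus 1-hour gap → hour 19). With an 8-hour duration, M must start by 19 − 8 = hour 11.
K must finish before M (must start by hour 11). With a 1-hour duration, K must start by 11 − 1 = hour 10.

10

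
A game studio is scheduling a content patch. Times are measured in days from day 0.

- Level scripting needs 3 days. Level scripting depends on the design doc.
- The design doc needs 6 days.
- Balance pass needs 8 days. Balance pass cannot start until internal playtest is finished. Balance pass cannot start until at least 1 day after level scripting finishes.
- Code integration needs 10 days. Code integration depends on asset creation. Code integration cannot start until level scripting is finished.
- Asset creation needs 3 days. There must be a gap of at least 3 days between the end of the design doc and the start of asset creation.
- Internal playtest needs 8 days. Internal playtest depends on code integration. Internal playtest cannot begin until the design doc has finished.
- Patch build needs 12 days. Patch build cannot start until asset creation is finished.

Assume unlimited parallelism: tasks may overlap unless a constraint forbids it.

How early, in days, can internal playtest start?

The design doc has no prerequisites, so it starts at day 0 and finishes at day 6.
Level scripting cannot begin until the design doc (finishes day 6). It runs from day 6 to 6 + 3 = day 9.
After the design doc (finishes day 6, plus 3-day gap → day 9), asset creation can start at day 9 and finishes at day 12.
Code integration has to wait for asset creation (finishes day 12); level scripting (finishes day 9). The latest of these is day 12, so code integration runs day 12 to 12 + 10 = day 22.
Internal playtest waits on code integration (finishes day 22); the design doc (finishes day 6). The latest of these is day 22, which is the earliest internal playtest can start.

22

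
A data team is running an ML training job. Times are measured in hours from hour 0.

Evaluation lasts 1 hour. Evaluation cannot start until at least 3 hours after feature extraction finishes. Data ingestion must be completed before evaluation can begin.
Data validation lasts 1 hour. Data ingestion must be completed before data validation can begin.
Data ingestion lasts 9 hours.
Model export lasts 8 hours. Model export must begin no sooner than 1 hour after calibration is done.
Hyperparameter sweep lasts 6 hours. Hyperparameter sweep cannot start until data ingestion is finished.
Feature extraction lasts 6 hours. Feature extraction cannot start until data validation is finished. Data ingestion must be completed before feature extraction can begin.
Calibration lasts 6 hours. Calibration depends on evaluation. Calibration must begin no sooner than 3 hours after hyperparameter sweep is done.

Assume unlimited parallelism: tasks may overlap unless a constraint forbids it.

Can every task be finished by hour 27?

Data ingestion has no prerequisites, so it starts at hour 0 and finishes at hour 9.
Hyperparameter sweep cannot begin until data ingestion (finishes hour 9). It runs from hour 9 to 9 + 6 = hour 15.
After data ingestion (finishes hour 9), data validation can start at hour 9 and finishes at hour 10.
Feature extraction cannot start until data validation (finishes hour 10); data ingestion (finishes hour 9). The controlling bound is hour 10, so feature extraction finishes at 10 + 6 = hour 16.
Evaluation needs all of feature extraction (finishes hour 16, plus 3-hour gap → hour 19); data ingestion (finishes hour 9). That puts its earliest start at hour 19; it finishes at 19 + 1 = hour 20.
Calibration has to wait for evaluation (finishes hour 20); hyperparameter sweep (finishes hour 15, plus 3-hour gap → hour 18). The latest of these is hour 20, so calibration runs hour 20 to 20 + 6 = hour 26.
After calibration (finishes hour 26, plus 1-hour gap → hour 27), model export can start at hour 27 and finishes at hour 35.
The earliest everything can be done is hour 35, which is after the deadline of 27, so it is not possible.

No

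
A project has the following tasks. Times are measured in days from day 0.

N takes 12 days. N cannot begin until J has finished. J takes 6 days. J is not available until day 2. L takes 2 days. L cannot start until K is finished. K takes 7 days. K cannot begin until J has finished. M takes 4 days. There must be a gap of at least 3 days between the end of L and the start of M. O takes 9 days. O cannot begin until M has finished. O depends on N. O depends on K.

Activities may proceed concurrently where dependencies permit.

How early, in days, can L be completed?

17

J waits on its own release at day 2, so it starts at day 2 and finishes at 2 + 6 = day 8.
K waits on J (finishes day 8), so it starts at day 8 and finishes at 8 + 7 = day 15.
L waits on K (finishes day 15), so it starts at day 15 and finishes at 15 + 2 = day 17.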